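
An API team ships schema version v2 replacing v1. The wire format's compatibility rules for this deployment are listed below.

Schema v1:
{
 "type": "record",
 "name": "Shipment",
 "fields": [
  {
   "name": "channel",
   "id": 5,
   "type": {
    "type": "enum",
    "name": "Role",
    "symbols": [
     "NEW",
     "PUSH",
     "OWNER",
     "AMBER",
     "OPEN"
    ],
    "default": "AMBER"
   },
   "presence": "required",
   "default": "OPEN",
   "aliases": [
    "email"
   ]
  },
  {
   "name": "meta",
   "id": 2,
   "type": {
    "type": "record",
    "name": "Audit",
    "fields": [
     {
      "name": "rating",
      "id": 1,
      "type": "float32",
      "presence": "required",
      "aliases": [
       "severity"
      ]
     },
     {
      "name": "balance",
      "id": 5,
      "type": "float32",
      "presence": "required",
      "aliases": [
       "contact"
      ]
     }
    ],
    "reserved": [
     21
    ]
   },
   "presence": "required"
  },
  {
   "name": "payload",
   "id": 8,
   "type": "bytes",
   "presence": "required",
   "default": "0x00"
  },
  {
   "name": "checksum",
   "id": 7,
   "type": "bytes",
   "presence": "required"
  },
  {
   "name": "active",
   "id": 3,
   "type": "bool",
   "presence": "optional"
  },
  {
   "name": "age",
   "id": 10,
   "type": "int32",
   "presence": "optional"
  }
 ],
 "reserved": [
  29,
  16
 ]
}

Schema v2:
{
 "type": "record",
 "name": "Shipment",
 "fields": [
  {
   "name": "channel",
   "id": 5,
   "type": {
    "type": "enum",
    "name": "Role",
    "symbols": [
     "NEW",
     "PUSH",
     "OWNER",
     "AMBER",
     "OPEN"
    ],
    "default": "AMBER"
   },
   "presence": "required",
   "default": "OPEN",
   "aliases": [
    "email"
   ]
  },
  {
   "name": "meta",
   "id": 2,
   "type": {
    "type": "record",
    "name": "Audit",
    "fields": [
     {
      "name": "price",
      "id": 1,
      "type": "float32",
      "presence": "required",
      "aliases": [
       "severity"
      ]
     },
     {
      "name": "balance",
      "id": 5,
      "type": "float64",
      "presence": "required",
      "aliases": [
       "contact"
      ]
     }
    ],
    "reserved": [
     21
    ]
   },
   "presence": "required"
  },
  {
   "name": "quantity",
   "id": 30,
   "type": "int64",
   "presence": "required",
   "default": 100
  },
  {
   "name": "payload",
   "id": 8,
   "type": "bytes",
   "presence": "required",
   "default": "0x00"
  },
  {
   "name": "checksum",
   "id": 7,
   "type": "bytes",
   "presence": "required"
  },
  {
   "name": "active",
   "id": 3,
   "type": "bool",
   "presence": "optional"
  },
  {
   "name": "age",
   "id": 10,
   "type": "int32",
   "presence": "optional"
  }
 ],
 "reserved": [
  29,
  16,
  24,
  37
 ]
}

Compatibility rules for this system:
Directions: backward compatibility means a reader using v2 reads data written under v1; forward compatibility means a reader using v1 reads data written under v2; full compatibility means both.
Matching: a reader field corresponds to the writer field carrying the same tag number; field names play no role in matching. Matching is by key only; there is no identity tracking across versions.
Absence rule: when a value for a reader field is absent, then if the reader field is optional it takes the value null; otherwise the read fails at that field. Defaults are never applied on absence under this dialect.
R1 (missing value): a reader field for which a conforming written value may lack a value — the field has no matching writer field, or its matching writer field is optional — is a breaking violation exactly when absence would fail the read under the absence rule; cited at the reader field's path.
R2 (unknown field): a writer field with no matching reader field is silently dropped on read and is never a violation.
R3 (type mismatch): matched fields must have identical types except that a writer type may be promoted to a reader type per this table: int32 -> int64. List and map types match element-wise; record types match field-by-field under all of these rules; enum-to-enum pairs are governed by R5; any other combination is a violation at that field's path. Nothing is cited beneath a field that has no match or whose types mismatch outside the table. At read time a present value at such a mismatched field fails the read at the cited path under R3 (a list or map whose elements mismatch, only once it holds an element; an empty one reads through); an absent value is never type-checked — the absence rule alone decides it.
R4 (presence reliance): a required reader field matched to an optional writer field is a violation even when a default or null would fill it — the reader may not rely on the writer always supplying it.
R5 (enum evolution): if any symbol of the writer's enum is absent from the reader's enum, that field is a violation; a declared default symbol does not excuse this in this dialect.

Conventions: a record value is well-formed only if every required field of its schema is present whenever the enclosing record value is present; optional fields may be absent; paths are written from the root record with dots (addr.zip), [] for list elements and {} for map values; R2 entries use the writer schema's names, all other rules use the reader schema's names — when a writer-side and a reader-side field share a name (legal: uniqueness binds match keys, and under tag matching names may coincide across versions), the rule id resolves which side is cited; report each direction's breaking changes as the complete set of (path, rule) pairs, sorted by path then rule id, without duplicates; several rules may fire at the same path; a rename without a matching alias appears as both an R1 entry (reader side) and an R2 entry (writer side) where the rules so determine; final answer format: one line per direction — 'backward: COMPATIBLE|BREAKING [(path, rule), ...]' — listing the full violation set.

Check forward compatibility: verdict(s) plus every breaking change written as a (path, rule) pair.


in Shipment below, arrows point writer -> reader
forward for Shipment (reader v1, writer v2):
  Role -> Role, writer required: channel aligns to channel
  Audit -> Audit, writer required: meta aligns to meta
  bytes -> bytes, writer required: payload aligns to payload
  bytes -> bytes, writer required: checksum aligns to checksum
  bool -> bool, writer optional: active aligns to active
  int32 -> int32, writer optional: age aligns to age
  quantity (writer side), unknown to reader
  float32 -> float32, writer required: meta.rating aligns to meta.price
  float64 -> float32, writer required: meta.balance aligns to meta.balance
  R3 fires at meta.balance
  => forward verdict for Shipment: BREAKING, 1 violation(s)
ruling out the remaining Shipment differences:
  renamed field rating to price in record Audit -> inert for the asked Shipment verdict: nothing fires
  added field quantity to record Shipment: required int64, tag 30, default 100 (in v2 it sits immediately before payload) -> its effect on Shipment is confined to the backward direction, not asked

forward: BREAKING [(meta.balance, R3)]


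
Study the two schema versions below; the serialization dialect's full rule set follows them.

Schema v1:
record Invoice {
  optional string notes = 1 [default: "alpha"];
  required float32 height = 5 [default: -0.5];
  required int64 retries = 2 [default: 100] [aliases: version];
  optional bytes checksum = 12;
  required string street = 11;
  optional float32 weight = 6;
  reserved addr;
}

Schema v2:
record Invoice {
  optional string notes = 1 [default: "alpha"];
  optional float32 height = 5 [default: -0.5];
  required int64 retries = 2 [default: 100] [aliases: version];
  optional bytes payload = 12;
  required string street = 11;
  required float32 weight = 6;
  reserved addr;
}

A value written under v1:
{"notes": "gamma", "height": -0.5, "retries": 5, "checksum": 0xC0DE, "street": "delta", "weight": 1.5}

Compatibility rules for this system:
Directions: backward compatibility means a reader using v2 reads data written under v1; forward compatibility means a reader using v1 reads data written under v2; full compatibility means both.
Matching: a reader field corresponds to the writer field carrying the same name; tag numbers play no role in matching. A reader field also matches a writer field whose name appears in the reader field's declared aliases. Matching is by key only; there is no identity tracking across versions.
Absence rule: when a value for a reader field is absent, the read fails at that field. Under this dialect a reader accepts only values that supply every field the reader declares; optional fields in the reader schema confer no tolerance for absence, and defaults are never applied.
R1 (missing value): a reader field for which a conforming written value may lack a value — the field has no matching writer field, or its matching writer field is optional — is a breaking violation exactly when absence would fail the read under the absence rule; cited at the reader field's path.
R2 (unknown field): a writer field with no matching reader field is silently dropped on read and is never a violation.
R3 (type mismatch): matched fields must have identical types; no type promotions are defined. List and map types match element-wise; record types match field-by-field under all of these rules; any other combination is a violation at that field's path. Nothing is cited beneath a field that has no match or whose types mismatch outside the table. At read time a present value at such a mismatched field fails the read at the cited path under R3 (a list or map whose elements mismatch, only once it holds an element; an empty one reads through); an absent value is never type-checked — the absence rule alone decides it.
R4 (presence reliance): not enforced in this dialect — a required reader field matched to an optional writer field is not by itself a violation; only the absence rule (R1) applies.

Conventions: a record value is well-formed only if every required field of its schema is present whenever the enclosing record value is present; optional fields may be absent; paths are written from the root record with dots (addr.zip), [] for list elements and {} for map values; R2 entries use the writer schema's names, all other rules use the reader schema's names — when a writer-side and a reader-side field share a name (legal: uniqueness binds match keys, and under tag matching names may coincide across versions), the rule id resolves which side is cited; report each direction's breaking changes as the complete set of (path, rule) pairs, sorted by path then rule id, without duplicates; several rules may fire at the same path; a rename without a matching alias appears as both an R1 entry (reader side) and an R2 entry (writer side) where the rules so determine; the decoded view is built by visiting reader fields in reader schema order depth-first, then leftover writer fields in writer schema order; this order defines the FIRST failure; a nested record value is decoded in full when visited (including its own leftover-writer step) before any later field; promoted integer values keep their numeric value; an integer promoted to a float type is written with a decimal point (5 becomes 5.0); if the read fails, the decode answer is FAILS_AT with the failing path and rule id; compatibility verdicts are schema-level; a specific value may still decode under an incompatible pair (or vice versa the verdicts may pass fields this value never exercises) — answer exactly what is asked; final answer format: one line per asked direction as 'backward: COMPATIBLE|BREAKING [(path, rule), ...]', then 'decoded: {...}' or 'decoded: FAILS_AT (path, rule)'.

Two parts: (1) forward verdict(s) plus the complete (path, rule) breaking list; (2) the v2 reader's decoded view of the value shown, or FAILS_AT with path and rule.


arrows below run writer -> reader for Invoice
checking forward for Invoice: reader v1 against writer v2:
  notes: paired with writer notes (string -> string; writer optional)
  height: paired with writer height (float32 -> float32; writer optional)
  retries: paired with writer retries (int64 -> int64; writer required)
  checksum: no writer match
  street: paired with writer street (string -> string; writer required)
  weight: paired with writer weight (float32 -> float32; writer required)
  leftover writer field: payload
  rule R1 violated at checksum
  rule R1 violated at height
  rule R1 violated at notes
  => forward verdict for Invoice: BREAKING, 3 violation(s)
decoding the Invoice value with the v2 reader:
  notes := "gamma"
  height := -0.5
  retries := 5
  read fails at payload under R1 (no fill)
  => FAILS_AT (payload, R1)

forward: BREAKING [(checksum, R1), (height, R1), (notes, R1)]; decoded: FAILS_AT (payload, R1)


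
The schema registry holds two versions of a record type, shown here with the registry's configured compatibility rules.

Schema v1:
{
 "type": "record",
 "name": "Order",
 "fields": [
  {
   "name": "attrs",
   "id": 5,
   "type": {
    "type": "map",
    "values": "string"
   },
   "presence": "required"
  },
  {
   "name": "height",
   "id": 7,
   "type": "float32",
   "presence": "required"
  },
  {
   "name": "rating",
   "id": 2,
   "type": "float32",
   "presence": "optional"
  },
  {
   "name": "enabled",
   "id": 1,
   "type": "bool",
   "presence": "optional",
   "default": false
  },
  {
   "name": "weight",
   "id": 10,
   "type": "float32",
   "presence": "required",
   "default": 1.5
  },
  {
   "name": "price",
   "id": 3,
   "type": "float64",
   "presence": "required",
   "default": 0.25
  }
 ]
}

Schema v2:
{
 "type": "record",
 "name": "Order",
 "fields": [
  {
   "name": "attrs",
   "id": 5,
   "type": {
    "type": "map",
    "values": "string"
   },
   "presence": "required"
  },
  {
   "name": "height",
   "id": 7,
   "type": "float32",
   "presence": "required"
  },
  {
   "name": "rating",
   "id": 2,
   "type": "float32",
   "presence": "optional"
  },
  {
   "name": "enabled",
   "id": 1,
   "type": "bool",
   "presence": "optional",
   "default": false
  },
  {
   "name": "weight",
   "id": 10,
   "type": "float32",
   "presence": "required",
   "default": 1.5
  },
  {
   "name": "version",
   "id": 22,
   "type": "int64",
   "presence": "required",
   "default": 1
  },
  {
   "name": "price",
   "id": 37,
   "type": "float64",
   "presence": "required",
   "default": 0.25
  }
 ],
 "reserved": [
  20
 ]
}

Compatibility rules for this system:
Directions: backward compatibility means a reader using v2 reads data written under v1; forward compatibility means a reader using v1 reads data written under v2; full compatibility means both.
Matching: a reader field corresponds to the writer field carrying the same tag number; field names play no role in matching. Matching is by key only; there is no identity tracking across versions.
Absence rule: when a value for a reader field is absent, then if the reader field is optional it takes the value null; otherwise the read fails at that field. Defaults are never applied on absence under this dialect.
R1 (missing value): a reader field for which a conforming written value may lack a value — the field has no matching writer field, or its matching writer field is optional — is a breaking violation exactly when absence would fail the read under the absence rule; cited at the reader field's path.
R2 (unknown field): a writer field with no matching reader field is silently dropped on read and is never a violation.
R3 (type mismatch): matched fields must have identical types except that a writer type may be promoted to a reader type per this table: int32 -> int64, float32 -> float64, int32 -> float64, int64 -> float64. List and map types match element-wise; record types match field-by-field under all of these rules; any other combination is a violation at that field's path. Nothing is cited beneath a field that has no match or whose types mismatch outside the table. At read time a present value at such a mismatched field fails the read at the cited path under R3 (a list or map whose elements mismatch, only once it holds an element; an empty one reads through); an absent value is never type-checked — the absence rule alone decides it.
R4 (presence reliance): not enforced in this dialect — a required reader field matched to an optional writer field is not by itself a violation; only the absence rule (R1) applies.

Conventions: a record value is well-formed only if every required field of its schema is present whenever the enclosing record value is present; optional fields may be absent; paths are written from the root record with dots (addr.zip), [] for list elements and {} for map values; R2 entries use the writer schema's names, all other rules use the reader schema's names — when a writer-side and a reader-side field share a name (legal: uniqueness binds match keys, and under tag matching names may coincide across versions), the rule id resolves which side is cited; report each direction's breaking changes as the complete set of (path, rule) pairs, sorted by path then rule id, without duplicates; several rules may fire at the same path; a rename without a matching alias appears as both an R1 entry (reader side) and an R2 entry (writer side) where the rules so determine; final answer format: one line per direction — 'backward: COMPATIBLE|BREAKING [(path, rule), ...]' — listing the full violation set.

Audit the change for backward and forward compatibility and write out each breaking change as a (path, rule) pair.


the writer's type comes first in each Order pair
backward on Order — v2 reading data written by v1:
  attrs: paired with writer attrs (map<string, string> -> map<string, string>; writer required)
  height: paired with writer height (float32 -> float32; writer required)
  rating: paired with writer rating (float32 -> float32; writer optional)
  enabled: paired with writer enabled (bool -> bool; writer optional)
  weight: paired with writer weight (float32 -> float32; writer required)
  version: no writer match
  price: no writer match
  writer field price has no reader counterpart
  rule R1 violated at price
  rule R1 violated at version
  => backward verdict for Order: BREAKING, 2 violation(s)
forward on Order — v1 reading data written by v2:
  attrs: paired with writer attrs (map<string, string> -> map<string, string>; writer required)
  height: paired with writer height (float32 -> float32; writer required)
  rating: paired with writer rating (float32 -> float32; writer optional)
  enabled: paired with writer enabled (bool -> bool; writer optional)
  weight: paired with writer weight (float32 -> float32; writer required)
  price: no writer match
  writer field version has no reader counterpart
  writer field price has no reader counterpart
  rule R1 violated at price
  => forward verdict for Order: BREAKING, 1 violation(s)

backward: BREAKING [(price, R1), (version, R1)]; forward: BREAKING [(price, R1)]


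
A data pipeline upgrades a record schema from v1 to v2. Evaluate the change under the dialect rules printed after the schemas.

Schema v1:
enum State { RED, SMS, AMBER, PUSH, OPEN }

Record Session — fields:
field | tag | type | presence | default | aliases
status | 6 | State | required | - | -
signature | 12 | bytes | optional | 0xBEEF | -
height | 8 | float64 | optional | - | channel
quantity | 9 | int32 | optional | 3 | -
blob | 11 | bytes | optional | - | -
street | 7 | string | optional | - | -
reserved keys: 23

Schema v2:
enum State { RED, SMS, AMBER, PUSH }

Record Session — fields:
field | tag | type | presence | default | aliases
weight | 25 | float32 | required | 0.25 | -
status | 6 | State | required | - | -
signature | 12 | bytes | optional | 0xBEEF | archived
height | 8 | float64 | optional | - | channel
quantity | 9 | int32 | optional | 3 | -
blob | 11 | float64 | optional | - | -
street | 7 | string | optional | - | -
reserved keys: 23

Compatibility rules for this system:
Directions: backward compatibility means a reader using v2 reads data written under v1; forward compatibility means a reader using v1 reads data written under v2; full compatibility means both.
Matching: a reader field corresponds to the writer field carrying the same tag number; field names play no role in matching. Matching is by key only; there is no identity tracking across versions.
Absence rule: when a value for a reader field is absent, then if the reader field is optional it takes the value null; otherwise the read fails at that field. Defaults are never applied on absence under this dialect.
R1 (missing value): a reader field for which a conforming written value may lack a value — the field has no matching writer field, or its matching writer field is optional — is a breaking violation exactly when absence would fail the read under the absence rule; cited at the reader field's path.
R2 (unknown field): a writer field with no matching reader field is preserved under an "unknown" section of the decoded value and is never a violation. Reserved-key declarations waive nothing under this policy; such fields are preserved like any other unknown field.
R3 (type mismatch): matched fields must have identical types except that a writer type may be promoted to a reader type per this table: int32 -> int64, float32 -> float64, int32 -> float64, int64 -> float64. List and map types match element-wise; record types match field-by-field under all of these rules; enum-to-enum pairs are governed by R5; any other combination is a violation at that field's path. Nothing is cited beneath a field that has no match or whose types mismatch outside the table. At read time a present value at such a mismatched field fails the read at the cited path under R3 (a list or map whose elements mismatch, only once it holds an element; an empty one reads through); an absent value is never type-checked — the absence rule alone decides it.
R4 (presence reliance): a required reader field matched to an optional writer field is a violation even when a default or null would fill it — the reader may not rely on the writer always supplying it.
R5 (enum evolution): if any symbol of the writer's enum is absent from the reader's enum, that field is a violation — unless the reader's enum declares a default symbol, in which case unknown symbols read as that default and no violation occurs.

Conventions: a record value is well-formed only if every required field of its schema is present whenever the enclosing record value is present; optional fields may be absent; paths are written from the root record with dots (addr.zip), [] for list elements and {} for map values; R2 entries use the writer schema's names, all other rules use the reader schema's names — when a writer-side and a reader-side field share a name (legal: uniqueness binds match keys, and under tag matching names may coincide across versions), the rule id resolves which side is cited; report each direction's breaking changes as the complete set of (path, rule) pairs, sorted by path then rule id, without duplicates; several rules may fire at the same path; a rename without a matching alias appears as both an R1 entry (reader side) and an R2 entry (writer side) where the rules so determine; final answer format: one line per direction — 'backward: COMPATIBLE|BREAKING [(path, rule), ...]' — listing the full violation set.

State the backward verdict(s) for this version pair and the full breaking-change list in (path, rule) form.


backward: BREAKING [(blob, R3), (status, R5), (weight, R1)]

the writer's type comes first in each Session pair
checking backward for Session: reader v2 against writer v1:
  weight has no writer counterpart
  writer required, State -> State: reader status maps from writer status
  writer optional, bytes -> bytes: reader signature maps from writer signature
  writer optional, float64 -> float64: reader height maps from writer height
  writer optional, int32 -> int32: reader quantity maps from writer quantity
  writer optional, bytes -> float64: reader blob maps from writer blob
  writer optional, string -> string: reader street maps from writer street
  breaking: (blob, R3)
  breaking: (status, R5)
  breaking: (weight, R1)
  backward on Session therefore BREAKING (3)


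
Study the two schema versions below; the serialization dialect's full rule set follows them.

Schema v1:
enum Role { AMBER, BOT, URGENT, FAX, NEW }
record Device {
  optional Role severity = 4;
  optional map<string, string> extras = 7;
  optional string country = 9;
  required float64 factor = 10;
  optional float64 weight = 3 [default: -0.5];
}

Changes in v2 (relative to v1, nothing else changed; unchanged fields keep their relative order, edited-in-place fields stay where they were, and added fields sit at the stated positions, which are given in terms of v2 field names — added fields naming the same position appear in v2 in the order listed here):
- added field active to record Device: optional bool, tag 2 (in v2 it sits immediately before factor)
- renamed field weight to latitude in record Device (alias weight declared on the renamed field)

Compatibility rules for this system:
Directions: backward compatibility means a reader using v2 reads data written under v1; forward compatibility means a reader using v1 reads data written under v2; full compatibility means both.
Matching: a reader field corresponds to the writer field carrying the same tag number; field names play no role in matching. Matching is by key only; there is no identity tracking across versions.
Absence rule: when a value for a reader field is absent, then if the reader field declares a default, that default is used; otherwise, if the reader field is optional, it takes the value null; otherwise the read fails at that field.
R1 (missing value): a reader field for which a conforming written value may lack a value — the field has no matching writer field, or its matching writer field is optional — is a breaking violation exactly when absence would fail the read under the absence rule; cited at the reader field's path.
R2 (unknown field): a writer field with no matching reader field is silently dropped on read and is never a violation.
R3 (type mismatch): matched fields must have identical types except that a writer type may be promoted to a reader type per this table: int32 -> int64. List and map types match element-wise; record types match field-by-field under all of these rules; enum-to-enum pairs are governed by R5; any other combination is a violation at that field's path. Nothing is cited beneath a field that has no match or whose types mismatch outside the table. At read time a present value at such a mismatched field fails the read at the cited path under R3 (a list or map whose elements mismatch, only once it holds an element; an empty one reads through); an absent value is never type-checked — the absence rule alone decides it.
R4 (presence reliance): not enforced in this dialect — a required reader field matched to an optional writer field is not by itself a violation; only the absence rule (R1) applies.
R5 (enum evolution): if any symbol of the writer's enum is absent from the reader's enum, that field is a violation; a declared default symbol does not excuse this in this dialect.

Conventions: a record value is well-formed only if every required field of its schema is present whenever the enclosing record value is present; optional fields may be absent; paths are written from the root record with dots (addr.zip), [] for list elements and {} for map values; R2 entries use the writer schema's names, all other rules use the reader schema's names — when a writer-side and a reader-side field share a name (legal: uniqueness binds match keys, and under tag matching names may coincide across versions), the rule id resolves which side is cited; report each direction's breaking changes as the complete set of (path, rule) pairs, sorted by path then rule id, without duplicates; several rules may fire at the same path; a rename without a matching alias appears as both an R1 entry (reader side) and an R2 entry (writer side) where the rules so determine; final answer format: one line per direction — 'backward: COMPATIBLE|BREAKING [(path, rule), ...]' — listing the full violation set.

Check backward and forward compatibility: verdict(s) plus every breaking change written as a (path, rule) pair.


backward: COMPATIBLE []; forward: COMPATIBLE []

in Device below, arrows point writer -> reader
backward for Device (reader v2, writer v1):
  severity: paired with writer severity (Role -> Role; writer optional)
  extras: paired with writer extras (map<string, string> -> map<string, string>; writer optional)
  country: paired with writer country (string -> string; writer optional)
  active: no writer-side match
  factor: paired with writer factor (float64 -> float64; writer required)
  latitude: paired with writer weight (float64 -> float64; writer optional)
  nothing fires on Device: backward is COMPATIBLE
forward for Device (reader v1, writer v2):
  severity: paired with writer severity (Role -> Role; writer optional)
  extras: paired with writer extras (map<string, string> -> map<string, string>; writer optional)
  country: paired with writer country (string -> string; writer optional)
  factor: paired with writer factor (float64 -> float64; writer required)
  weight: paired with writer latitude (float64 -> float64; writer optional)
  leftover writer field: active
  nothing fires on Device: forward is COMPATIBLE


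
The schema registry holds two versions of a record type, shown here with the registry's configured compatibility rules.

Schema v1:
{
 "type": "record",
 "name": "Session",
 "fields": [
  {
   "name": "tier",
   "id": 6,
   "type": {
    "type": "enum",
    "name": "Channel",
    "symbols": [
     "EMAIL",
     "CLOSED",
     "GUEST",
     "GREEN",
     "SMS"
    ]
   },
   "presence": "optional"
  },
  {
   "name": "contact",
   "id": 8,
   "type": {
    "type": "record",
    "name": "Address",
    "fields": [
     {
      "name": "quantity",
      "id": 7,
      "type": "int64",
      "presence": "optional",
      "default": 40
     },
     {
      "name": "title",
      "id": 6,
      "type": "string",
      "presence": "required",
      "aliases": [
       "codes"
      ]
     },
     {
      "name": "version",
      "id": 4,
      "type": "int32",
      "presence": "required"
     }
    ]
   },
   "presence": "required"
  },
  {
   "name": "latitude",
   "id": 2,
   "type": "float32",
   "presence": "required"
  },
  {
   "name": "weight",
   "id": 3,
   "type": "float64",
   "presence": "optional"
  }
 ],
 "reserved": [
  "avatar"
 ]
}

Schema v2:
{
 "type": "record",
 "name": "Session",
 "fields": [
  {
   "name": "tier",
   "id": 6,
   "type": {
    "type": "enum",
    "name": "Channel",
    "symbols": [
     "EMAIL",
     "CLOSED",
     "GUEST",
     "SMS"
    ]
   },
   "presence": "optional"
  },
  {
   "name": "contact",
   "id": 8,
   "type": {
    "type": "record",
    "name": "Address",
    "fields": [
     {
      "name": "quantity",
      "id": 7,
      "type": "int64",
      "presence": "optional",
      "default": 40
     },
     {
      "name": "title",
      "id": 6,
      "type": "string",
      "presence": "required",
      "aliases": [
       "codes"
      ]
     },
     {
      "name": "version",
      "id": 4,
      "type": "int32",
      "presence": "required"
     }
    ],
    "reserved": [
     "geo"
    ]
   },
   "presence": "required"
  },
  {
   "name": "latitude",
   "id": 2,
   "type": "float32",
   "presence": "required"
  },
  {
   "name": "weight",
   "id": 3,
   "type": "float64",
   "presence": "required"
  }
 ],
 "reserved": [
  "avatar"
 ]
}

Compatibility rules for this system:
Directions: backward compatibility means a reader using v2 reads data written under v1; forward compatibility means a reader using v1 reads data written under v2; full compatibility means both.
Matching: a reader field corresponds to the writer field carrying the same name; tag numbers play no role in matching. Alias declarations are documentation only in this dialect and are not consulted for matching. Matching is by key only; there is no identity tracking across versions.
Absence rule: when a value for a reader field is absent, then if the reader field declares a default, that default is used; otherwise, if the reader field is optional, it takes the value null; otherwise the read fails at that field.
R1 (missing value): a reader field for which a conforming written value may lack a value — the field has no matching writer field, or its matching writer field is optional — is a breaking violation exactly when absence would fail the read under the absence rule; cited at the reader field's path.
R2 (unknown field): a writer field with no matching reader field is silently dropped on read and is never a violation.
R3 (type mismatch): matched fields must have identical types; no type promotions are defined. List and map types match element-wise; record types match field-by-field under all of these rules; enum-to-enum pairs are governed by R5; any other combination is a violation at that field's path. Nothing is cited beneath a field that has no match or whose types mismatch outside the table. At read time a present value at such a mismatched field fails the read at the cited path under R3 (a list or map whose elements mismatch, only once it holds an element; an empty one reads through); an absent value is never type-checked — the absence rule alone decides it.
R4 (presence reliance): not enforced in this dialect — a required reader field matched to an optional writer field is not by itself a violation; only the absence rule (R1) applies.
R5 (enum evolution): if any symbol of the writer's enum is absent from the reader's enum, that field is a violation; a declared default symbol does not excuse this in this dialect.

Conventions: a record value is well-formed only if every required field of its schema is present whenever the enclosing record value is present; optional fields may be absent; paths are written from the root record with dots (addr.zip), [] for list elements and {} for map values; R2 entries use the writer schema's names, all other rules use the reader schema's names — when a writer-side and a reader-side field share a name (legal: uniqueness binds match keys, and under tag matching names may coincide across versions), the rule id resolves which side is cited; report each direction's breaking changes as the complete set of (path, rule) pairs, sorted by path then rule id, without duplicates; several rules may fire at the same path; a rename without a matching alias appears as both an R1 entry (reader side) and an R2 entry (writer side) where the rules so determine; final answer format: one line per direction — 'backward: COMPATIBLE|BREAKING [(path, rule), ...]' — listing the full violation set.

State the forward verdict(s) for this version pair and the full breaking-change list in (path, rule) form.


forward: COMPATIBLE []

arrows below run writer -> reader for Session
forward pass over Session, reader schema v1, writer schema v2:
  tier: Channel -> Channel, writer optional; from tier
  contact: Address -> Address, writer required; from contact
  latitude: float32 -> float32, writer required; from latitude
  weight: float64 -> float64, writer required; from weight
  contact.quantity: int64 -> int64, writer optional; from contact.quantity
  contact.title: string -> string, writer required; from contact.title
  contact.version: int32 -> int32, writer required; from contact.version
  => forward: COMPATIBLE
diffs on Session not affecting the asked answer:
  enum Channel (field tier in record Session): symbol GREEN removed -> fires only in the backward direction of Session, which is not asked here
  field weight in record Session: optional changed to required -> fires only in the backward direction of Session, which is not asked here


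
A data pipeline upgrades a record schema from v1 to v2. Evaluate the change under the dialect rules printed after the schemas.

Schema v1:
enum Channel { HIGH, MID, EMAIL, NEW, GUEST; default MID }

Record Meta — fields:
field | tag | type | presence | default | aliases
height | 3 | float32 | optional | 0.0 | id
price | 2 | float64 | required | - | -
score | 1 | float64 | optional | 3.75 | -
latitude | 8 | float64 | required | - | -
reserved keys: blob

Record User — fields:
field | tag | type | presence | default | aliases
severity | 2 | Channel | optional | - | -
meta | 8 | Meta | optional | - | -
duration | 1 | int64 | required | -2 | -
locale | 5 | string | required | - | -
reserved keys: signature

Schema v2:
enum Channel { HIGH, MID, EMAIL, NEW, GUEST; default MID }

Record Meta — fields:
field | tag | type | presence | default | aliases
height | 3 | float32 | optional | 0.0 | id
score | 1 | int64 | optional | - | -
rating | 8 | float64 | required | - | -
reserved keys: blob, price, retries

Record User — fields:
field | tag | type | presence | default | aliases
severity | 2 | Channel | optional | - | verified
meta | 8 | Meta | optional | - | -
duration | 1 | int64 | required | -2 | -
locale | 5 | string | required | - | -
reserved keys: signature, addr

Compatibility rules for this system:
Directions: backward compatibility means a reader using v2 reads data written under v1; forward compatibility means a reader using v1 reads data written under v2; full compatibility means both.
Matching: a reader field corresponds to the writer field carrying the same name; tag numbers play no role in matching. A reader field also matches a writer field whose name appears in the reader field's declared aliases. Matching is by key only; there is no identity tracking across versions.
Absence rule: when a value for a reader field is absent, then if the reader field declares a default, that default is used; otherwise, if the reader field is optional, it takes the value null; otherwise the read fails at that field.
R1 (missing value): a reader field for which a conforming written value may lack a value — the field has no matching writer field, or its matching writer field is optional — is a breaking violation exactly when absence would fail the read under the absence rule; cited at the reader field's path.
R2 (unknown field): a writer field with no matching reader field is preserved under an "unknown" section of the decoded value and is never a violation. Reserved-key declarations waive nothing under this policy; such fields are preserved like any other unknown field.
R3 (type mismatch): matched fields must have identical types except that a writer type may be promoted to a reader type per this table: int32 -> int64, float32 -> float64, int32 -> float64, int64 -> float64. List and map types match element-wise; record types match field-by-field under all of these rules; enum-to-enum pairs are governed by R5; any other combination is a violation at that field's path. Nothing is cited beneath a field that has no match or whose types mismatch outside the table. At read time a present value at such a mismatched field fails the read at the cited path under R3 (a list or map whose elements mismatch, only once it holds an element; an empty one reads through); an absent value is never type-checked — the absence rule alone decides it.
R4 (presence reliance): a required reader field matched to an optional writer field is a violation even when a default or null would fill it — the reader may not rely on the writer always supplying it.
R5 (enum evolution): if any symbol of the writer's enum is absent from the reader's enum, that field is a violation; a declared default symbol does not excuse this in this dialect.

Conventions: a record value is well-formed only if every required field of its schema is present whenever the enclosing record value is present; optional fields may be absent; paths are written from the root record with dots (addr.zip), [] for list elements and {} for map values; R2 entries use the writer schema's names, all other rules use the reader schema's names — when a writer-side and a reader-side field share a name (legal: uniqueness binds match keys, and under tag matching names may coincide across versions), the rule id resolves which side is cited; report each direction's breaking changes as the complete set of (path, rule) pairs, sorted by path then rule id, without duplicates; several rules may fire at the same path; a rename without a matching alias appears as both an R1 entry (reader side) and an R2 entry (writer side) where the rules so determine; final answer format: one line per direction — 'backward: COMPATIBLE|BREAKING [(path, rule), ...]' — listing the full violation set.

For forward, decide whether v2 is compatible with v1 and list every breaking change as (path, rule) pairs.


forward: BREAKING [(meta.latitude, R1), (meta.price, R1)]

arrows below run writer -> reader for User
forward for User (reader v1, writer v2):
  writer optional, Channel -> Channel: reader severity maps from writer severity
  writer optional, Meta -> Meta: reader meta maps from writer meta
  writer required, int64 -> int64: reader duration maps from writer duration
  writer required, string -> string: reader locale maps from writer locale
  writer optional, float32 -> float32: reader meta.height maps from writer meta.height
  meta.price: no writer match
  writer optional, int64 -> float64: reader meta.score maps from writer meta.score
  meta.latitude: no writer match
  writer field meta.rating has no reader counterpart
  breaking: (meta.latitude, R1)
  breaking: (meta.price, R1)
  => 2 violation(s): forward is BREAKING for User
diffs on User not affecting the asked answer:
  field score in record Meta: type float64 changed to int64 (its default is dropped) -> matters only for User's backward compatibility — outside the asked direction
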